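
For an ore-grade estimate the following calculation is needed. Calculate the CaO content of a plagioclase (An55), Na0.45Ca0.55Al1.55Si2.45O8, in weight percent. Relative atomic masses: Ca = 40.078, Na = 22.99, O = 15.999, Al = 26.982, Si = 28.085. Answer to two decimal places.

11.38 wt%

Formula mass = 271.011 g/mol.
0.55 Ca → 0.5500 mol CaO per formula unit; M(CaO) = 56.077, so CaO mass = 30.842 g.
30.842/271.011 × 100 = 11.38 wt%.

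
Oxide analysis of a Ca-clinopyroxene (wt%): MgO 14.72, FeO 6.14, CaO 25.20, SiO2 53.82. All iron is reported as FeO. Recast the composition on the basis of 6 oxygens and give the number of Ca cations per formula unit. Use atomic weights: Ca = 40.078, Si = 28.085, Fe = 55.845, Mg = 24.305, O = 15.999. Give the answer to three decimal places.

1.002 Ca apfu

14.72 wt% MgO ÷ 40.304 g/mol = 0.36522 mol, giving 0.36522 Mg and 0.36522 O.
6.14 wt% FeO ÷ 71.844 g/mol = 0.08546 mol, giving 0.08546 Fe and 0.08546 O.
25.20 wt% CaO ÷ 56.077 g/mol = 0.44938 mol, giving 0.44938 Ca and 0.44938 O.
53.82 wt% SiO2 ÷ 60.083 g/mol = 0.89576 mol, giving 0.89576 Si and 1.79152 O.
Oxygen sums to 2.69158; scaling by 6/2.69158 = 2.22917 puts the formula on 6 O.
Ca: 0.44938 × 2.22917 = 1.002 atoms per formula unit.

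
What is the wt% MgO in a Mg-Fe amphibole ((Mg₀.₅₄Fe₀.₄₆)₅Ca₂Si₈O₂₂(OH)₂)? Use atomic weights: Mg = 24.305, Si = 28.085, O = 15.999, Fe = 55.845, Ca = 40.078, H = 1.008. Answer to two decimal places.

12.30 wt%

Formula mass = 884.895 g/mol.
2.70 Mg → 2.7000 mol MgO per formula unit; M(MgO) = 40.304, so MgO mass = 108.821 g.
108.821/884.895 × 100 = 12.30 wt%.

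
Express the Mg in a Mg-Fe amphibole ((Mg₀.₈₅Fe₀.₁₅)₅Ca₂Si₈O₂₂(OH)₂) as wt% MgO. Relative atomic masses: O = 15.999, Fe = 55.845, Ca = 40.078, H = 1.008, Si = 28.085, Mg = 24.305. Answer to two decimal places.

Molar mass of (Mg₀.₈₅Fe₀.₁₅)₅Ca₂Si₈O₂₂(OH)₂ = 4.25×24.305 + 0.75×55.845 + 2×40.078 + 8×28.085 + 24×15.999 + 2×1.008 = 836.008 g/mol.
Each formula unit contains 4.25 Mg, equivalent to 4.25/1 = 4.2500 mol MgO.
M(MgO) = 1×24.305 + 1×15.999 = 40.304 g/mol.
Mass of MgO per formula unit = 4.2500 × 40.304 = 171.292 g.
MgO wt% = 171.292 / 836.008 × 100 = 20.49%.

20.49 wt%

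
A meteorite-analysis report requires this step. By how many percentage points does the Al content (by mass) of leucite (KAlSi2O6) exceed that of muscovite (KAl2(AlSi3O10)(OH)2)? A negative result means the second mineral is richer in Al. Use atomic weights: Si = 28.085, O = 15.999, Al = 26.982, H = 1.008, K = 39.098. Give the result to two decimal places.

-7.96 percentage points

Al in KAlSi2O6: molar mass 218.244 g/mol; 1×26.982 = 26.982 g → 12.36 wt%.
Al in KAl2(AlSi3O10)(OH)2: molar mass 398.303 g/mol; 3×26.982 = 80.946 g → 20.32 wt%.
Difference = 12.36 − 20.32 = -7.96 percentage points.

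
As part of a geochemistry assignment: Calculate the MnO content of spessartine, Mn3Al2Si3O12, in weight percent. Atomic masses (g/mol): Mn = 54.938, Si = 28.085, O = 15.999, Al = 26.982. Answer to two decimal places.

42.99 wt%

M(Mn3Al2Si3O12) = 495.021 g/mol; M(MnO) = 70.937 g/mol.
Moles MnO per formula unit = 3 Mn ÷ 1 = 3.0000.
MnO fraction = (3.0000 × 70.937) / 495.021 = 212.811/495.021 = 0.4299.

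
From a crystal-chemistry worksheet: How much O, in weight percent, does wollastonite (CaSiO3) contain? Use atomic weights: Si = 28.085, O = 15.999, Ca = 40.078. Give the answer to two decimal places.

41.32 weight percent

Formula mass = 1×40.078 + 1×28.085 + 3×15.999 = 116.160 g/mol, of which 47.997 g is O.
So O makes up 47.997/116.160 = 0.4132 of the mass, i.e. 41.32%.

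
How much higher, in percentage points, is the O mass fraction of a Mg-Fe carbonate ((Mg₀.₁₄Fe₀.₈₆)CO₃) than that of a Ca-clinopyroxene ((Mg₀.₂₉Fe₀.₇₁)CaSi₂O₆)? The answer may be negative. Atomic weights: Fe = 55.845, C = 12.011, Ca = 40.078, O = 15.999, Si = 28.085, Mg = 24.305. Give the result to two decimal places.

O in (Mg₀.₁₄Fe₀.₈₆)CO₃: molar mass 111.437 g/mol; 3×15.999 = 47.997 g → 43.07 wt%.
O in (Mg₀.₂₉Fe₀.₇₁)CaSi₂O₆: molar mass 238.940 g/mol; 6×15.999 = 95.994 g → 40.17 wt%.
Difference = 43.07 − 40.17 = 2.90 percentage points.

2.90 percentage points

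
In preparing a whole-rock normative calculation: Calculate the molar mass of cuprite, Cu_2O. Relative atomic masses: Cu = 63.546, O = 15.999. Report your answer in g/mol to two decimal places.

143.09 g/mol

Cu: 2 × 63.546 = 127.0920
O: 1 × 15.999 = 15.9990
Summing the contributions gives the formula mass.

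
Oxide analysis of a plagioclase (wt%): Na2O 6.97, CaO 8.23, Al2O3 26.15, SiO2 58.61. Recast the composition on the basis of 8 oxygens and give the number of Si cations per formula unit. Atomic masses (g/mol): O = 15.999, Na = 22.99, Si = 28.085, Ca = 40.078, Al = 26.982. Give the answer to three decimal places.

Na2O (M=61.979): mol = 0.11246; Na = 0.22492, O = 0.11246.
CaO (M=56.077): mol = 0.14676; Ca = 0.14676, O = 0.14676.
Al2O3 (M=101.961): mol = 0.25647; Al = 0.51294, O = 0.76941.
SiO2 (M=60.083): mol = 0.97548; Si = 0.97548, O = 1.95096.
ΣO = 2.97959; factor = 8/ΣO = 2.68493.
Si apfu = 0.97548 × 2.68493 = 2.619.

2.619 Si apfu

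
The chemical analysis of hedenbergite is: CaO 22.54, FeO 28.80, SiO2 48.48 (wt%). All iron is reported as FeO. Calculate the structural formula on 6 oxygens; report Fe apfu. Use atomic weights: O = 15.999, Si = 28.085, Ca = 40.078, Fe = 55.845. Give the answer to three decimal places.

CaO: 22.54/56.077 = 0.40195 mol → 0.40195 mol Ca, 0.40195 mol O.
FeO: 28.80/71.844 = 0.40087 mol → 0.40087 mol Fe, 0.40087 mol O.
SiO2: 48.48/60.083 = 0.80688 mol → 0.80688 mol Si, 1.61376 mol O.
Total oxygen = 2.41658 mol. Normalization factor = 6/2.41658 = 2.48285.
Fe per 6 O = 0.40087 × 2.48285 = 0.995.

0.995 Fe apfu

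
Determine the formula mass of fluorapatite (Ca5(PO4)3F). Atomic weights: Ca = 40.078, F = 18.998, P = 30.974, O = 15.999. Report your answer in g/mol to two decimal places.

Ca: 5 × 40.078 = 200.3900
P: 3 × 30.974 = 92.9220
O: 12 × 15.999 = 191.9880
F: 1 × 18.998 = 18.9980
Summing the contributions gives the formula mass.

504.30 g/mol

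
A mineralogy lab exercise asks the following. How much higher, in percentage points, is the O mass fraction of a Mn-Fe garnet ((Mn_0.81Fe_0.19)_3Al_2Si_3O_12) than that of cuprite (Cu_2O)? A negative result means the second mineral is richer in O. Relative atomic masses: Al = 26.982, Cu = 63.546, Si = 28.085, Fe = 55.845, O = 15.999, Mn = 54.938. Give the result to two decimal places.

27.56 percentage points

M((Mn_0.81Fe_0.19)_3Al_2Si_3O_12) = 495.538 g/mol, so wt% O = 191.988/495.538 × 100 = 38.74%.
M(Cu_2O) = 143.091 g/mol, so wt% O = 15.999/143.091 × 100 = 11.18%.
38.74 − 11.18 = 27.56 pp.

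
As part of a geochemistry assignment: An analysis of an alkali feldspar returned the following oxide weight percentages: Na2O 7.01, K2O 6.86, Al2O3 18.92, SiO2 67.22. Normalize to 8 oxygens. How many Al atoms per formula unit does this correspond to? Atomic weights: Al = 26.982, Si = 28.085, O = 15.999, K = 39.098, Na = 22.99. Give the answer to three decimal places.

7.01 wt% Na2O ÷ 61.979 g/mol = 0.11310 mol, giving 0.22620 Na and 0.11310 O.
6.86 wt% K2O ÷ 94.195 g/mol = 0.07283 mol, giving 0.14566 K and 0.07283 O.
18.92 wt% Al2O3 ÷ 101.961 g/mol = 0.18556 mol, giving 0.37112 Al and 0.55668 O.
67.22 wt% SiO2 ÷ 60.083 g/mol = 1.11879 mol, giving 1.11879 Si and 2.23758 O.
Oxygen sums to 2.98019; scaling by 8/2.98019 = 2.68439 puts the formula on 8 O.
Al: 0.37112 × 2.68439 = 0.996 atoms per formula unit.

0.996 Al apfu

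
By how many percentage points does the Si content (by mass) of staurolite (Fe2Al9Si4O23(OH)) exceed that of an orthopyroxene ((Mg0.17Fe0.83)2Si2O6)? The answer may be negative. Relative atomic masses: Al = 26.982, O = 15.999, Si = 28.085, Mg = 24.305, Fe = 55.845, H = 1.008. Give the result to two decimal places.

Si in Fe2Al9Si4O23(OH): molar mass 851.852 g/mol; 4×28.085 = 112.340 g → 13.19 wt%.
Si in (Mg0.17Fe0.83)2Si2O6: molar mass 253.130 g/mol; 2×28.085 = 56.170 g → 22.19 wt%.
Difference = 13.19 − 22.19 = -9.00 percentage points.

-9.00 percentage points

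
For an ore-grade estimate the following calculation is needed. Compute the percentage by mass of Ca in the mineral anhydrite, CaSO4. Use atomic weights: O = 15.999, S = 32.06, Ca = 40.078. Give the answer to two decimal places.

Molar mass of CaSO4: 1×40.078 + 1×32.06 + 4×15.999 = 136.134 g/mol.
Mass of Ca per formula unit: 1 × 40.078 = 40.078 g.
Weight fraction Ca = 40.078 / 136.134 = 0.2944.

29.44 wt%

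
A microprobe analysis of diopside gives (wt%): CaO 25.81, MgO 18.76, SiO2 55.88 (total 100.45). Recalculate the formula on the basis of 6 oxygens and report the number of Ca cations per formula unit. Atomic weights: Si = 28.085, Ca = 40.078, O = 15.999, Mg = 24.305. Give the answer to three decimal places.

0.991 Ca apfu

CaO (M=56.077): mol = 0.46026; Ca = 0.46026, O = 0.46026.
MgO (M=40.304): mol = 0.46546; Mg = 0.46546, O = 0.46546.
SiO2 (M=60.083): mol = 0.93005; Si = 0.93005, O = 1.86010.
ΣO = 2.78582; factor = 6/ΣO = 2.15376.
Ca apfu = 0.46026 × 2.15376 = 0.991.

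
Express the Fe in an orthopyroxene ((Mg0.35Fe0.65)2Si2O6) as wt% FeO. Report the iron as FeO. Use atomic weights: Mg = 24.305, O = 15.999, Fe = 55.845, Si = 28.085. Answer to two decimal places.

Molar mass of (Mg0.35Fe0.65)2Si2O6 = 0.70*24.305 + 1.30*55.845 + 2*28.085 + 6*15.999 = 241.776 g/mol.
Each formula unit contains 1.30 Fe, equivalent to 1.30/1 = 1.3000 mol FeO.
M(FeO) = 1×55.845 + 1×15.999 = 71.844 g/mol.
Mass of FeO per formula unit = 1.3000 × 71.844 = 93.397 g.
FeO wt% = 93.397 / 241.776 × 100 = 38.63%.

38.63 wt%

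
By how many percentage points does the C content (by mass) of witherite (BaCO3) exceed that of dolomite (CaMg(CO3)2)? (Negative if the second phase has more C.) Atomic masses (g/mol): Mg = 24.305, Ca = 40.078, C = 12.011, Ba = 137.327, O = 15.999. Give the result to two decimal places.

-6.94 percentage points

M(BaCO3) = 197.335 g/mol, so wt% C = 12.011/197.335 × 100 = 6.09%.
M(CaMg(CO3)2) = 184.399 g/mol, so wt% C = 24.022/184.399 × 100 = 13.03%.
6.09 − 13.03 = -6.94 pp.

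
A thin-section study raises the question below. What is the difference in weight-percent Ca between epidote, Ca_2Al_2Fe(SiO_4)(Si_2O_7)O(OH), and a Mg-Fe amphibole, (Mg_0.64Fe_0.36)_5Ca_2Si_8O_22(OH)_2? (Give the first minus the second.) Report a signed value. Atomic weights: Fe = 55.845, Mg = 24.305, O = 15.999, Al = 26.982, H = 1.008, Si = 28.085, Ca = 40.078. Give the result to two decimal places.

Ca in Ca_2Al_2Fe(SiO_4)(Si_2O_7)O(OH): molar mass 483.215 g/mol; 2×40.078 = 80.156 g → 16.59 wt%.
Ca in (Mg_0.64Fe_0.36)_5Ca_2Si_8O_22(OH)_2: molar mass 869.125 g/mol; 2×40.078 = 80.156 g → 9.22 wt%.
Difference = 16.59 − 9.22 = 7.37 percentage points.

7.37 percentage points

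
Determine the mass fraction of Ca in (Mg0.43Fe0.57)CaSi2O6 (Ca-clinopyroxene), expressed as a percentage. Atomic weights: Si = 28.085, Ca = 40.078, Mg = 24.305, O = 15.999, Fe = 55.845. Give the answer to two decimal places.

17.09 mass %

Molar mass of (Mg0.43Fe0.57)CaSi2O6: 0.43×24.305 + 0.57×55.845 + 1×40.078 + 2×28.085 + 6×15.999 = 234.525 g/mol.
Mass of Ca per formula unit: 1 × 40.078 = 40.078 g.
Weight fraction Ca = 40.078 / 234.525 = 0.1709.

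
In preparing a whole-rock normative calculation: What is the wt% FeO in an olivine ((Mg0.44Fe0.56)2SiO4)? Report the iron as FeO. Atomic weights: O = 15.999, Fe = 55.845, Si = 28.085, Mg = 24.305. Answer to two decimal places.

Molar mass of (Mg0.44Fe0.56)2SiO4 = 0.88·24.305 + 1.12·55.845 + 1·28.085 + 4·15.999 = 176.016 g/mol.
Each formula unit contains 1.12 Fe, equivalent to 1.12/1 = 1.1200 mol FeO.
M(FeO) = 1×55.845 + 1×15.999 = 71.844 g/mol.
Mass of FeO per formula unit = 1.1200 × 71.844 = 80.465 g.
FeO wt% = 80.465 / 176.016 × 100 = 45.71%.

45.71 wt%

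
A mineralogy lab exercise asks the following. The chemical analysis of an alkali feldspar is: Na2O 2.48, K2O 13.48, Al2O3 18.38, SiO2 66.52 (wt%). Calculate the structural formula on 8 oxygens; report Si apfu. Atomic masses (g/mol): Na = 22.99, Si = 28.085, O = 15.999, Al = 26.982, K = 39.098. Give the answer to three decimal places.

3.014 Si apfu

Na2O (M=61.979): mol = 0.04001; Na = 0.08002, O = 0.04001.
K2O (M=94.195): mol = 0.14311; K = 0.28622, O = 0.14311.
Al2O3 (M=101.961): mol = 0.18027; Al = 0.36054, O = 0.54081.
SiO2 (M=60.083): mol = 1.10714; Si = 1.10714, O = 2.21428.
ΣO = 2.93821; factor = 8/ΣO = 2.72275.
Si apfu = 1.10714 × 2.72275 = 3.014.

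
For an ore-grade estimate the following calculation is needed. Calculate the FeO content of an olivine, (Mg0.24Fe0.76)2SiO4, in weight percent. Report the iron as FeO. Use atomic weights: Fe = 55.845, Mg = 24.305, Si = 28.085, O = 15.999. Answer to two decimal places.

Molar mass of (Mg0.24Fe0.76)2SiO4 = 0.48·24.305 + 1.52·55.845 + 1·28.085 + 4·15.999 = 188.632 g/mol.
Each formula unit contains 1.52 Fe, equivalent to 1.52/1 = 1.5200 mol FeO.
M(FeO) = 1×55.845 + 1×15.999 = 71.844 g/mol.
Mass of FeO per formula unit = 1.5200 × 71.844 = 109.203 g.
FeO wt% = 109.203 / 188.632 × 100 = 57.89%.

57.89 wt%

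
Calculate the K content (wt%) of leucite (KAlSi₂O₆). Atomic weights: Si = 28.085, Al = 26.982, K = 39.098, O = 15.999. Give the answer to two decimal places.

17.91 wt%

M(KAlSi₂O₆) = 218.244 g/mol.
K contributes 1 × 39.098 = 39.098 g per mole.
39.098/218.244 = 0.1791 → 17.91%.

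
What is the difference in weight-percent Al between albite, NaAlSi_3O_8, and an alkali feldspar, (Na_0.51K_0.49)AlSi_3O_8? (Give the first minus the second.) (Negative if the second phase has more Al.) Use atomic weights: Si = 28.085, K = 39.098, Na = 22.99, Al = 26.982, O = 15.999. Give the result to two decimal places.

M(NaAlSi_3O_8) = 262.219 g/mol, so wt% Al = 26.982/262.219 × 100 = 10.29%.
M((Na_0.51K_0.49)AlSi_3O_8) = 270.112 g/mol, so wt% Al = 26.982/270.112 × 100 = 9.99%.
10.29 − 9.99 = 0.30 pp.

0.30 percentage points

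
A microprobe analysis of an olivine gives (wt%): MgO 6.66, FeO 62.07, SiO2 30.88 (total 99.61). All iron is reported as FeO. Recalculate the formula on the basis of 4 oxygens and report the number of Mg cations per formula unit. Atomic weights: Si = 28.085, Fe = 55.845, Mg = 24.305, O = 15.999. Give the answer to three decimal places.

6.66 wt% MgO ÷ 40.304 g/mol = 0.16524 mol, giving 0.16524 Mg and 0.16524 O.
62.07 wt% FeO ÷ 71.844 g/mol = 0.86396 mol, giving 0.86396 Fe and 0.86396 O.
30.88 wt% SiO2 ÷ 60.083 g/mol = 0.51396 mol, giving 0.51396 Si and 1.02792 O.
Oxygen sums to 2.05712; scaling by 4/2.05712 = 1.94447 puts the formula on 4 O.
Mg: 0.16524 × 1.94447 = 0.321 atoms per formula unit.

0.321 Mg apfu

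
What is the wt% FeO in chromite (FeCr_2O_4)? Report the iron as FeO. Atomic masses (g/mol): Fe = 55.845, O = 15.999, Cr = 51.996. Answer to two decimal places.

M(FeCr_2O_4) = 223.833 g/mol; M(FeO) = 71.844 g/mol.
Moles FeO per formula unit = 1 Fe ÷ 1 = 1.0000.
FeO fraction = (1.0000 × 71.844) / 223.833 = 71.844/223.833 = 0.3210.

32.10 wt%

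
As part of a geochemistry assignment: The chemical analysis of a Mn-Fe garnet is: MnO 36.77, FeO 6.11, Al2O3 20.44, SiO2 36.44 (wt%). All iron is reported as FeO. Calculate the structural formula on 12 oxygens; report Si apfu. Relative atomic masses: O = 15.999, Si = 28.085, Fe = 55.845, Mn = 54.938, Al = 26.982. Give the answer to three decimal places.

MnO (M=70.937): mol = 0.51835; Mn = 0.51835, O = 0.51835.
FeO (M=71.844): mol = 0.08505; Fe = 0.08505, O = 0.08505.
Al2O3 (M=101.961): mol = 0.20047; Al = 0.40094, O = 0.60141.
SiO2 (M=60.083): mol = 0.60649; Si = 0.60649, O = 1.21298.
ΣO = 2.41779; factor = 12/ΣO = 4.96321.
Si apfu = 0.60649 × 4.96321 = 3.010.

3.010 Si apfu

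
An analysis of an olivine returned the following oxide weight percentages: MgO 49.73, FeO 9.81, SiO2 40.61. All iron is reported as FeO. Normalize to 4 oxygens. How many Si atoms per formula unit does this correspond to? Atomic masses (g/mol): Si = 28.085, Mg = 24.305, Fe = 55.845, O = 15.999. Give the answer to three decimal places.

0.993 Si apfu

MgO (M=40.304): mol = 1.23387; Mg = 1.23387, O = 1.23387.
FeO (M=71.844): mol = 0.13655; Fe = 0.13655, O = 0.13655.
SiO2 (M=60.083): mol = 0.67590; Si = 0.67590, O = 1.35180.
ΣO = 2.72222; factor = 4/ΣO = 1.46939.
Si apfu = 0.67590 × 1.46939 = 0.993.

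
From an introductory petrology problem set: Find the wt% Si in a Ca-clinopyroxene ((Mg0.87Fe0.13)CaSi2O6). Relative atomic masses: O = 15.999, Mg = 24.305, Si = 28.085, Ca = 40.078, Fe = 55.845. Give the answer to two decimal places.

25.46 wt%

M((Mg0.87Fe0.13)CaSi2O6) = 220.647 g/mol.
Si contributes 2 × 28.085 = 56.170 g per mole.
56.170/220.647 = 0.2546 → 25.46%.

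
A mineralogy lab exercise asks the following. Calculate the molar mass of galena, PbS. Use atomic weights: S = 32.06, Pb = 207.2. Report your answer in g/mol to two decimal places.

239.26 g/mol

The formula mass is the sum 1(207.2) + 1(32.06).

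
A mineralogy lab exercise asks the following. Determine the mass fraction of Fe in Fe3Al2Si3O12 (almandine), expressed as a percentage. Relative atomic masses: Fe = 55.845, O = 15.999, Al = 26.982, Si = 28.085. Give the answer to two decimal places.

M(Fe3Al2Si3O12) = 497.742 g/mol.
Fe contributes 3 × 55.845 = 167.535 g per mole.
167.535/497.742 = 0.3366 → 33.66%.

33.66 mass %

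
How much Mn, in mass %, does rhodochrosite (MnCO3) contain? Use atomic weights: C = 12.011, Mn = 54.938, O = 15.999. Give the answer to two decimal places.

47.79 mass %

Molar mass of MnCO3: 1×54.938 + 1×12.011 + 3×15.999 = 114.946 g/mol.
Mass of Mn per formula unit: 1 × 54.938 = 54.938 g.
Weight fraction Mn = 54.938 / 114.946 = 0.4779.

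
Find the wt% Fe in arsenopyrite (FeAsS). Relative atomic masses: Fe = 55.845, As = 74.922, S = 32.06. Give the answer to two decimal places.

Formula mass = 1·55.845 + 1·74.922 + 1·32.06 = 162.827 g/mol, of which 55.845 g is Fe.
So Fe makes up 55.845/162.827 = 0.3430 of the mass, i.e. 34.30%.

34.30 weight percent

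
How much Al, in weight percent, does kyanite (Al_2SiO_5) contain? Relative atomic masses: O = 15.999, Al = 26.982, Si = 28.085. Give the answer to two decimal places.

33.30 weight percent

Molar mass of Al_2SiO_5: 2×26.982 + 1×28.085 + 5×15.999 = 162.044 g/mol.
Mass of Al per formula unit: 2 × 26.982 = 53.964 g.
Weight fraction Al = 53.964 / 162.044 = 0.3330.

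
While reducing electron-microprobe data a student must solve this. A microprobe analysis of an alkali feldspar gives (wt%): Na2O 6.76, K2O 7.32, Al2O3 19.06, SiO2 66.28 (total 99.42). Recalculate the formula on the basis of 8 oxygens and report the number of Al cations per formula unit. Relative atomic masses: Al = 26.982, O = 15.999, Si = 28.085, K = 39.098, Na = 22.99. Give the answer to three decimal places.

1.013 Al apfu

Na2O (M=61.979): mol = 0.10907; Na = 0.21814, O = 0.10907.
K2O (M=94.195): mol = 0.07771; K = 0.15542, O = 0.07771.
Al2O3 (M=101.961): mol = 0.18693; Al = 0.37386, O = 0.56079.
SiO2 (M=60.083): mol = 1.10314; Si = 1.10314, O = 2.20628.
ΣO = 2.95385; factor = 8/ΣO = 2.70833.
Al apfu = 0.37386 × 2.70833 = 1.013.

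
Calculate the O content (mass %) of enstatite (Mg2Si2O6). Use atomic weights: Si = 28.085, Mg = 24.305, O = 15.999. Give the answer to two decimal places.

47.81 mass %

M(Mg2Si2O6) = 200.774 g/mol.
O contributes 6 × 15.999 = 95.994 g per mole.
95.994/200.774 = 0.4781 → 47.81%.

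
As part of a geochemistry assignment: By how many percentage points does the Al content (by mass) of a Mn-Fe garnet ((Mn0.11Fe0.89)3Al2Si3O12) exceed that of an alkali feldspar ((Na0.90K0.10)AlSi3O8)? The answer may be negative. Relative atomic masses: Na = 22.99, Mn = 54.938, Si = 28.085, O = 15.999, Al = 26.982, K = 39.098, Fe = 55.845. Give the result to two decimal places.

First mineral: 53.964 g Al in 497.443 g formula = 10.85 wt% Al.
Second mineral: 26.982 g Al in 263.830 g formula = 10.23 wt% Al.
10.85% − 10.23% gives a difference of 0.62 percentage points.

0.62 percentage points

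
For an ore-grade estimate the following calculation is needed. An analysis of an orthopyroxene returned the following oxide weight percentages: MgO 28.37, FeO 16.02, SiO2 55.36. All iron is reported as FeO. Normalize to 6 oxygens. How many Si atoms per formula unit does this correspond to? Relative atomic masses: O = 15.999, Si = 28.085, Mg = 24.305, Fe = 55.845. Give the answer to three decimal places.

1.996 Si apfu

28.37 wt% MgO ÷ 40.304 g/mol = 0.70390 mol, giving 0.70390 Mg and 0.70390 O.
16.02 wt% FeO ÷ 71.844 g/mol = 0.22298 mol, giving 0.22298 Fe and 0.22298 O.
55.36 wt% SiO2 ÷ 60.083 g/mol = 0.92139 mol, giving 0.92139 Si and 1.84278 O.
Oxygen sums to 2.76966; scaling by 6/2.76966 = 2.16633 puts the formula on 6 O.
Si: 0.92139 × 2.16633 = 1.996 atoms per formula unit.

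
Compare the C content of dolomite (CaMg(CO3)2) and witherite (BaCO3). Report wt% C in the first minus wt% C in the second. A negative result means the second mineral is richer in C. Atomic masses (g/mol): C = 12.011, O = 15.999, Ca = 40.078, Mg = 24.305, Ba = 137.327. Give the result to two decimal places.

6.94 percentage points

M(CaMg(CO3)2) = 184.399 g/mol, so wt% C = 24.022/184.399 × 100 = 13.03%.
M(BaCO3) = 197.335 g/mol, so wt% C = 12.011/197.335 × 100 = 6.09%.
13.03 − 6.09 = 6.94 pp.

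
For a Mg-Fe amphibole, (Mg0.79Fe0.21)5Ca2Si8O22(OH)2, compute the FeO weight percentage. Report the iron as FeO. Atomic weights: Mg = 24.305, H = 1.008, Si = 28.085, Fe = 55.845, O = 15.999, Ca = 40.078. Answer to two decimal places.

8.92 wt%

M((Mg0.79Fe0.21)5Ca2Si8O22(OH)2) = 845.470 g/mol; M(FeO) = 71.844 g/mol.
Moles FeO per formula unit = 1.05 Fe ÷ 1 = 1.0500.
FeO fraction = (1.0500 × 71.844) / 845.470 = 75.436/845.470 = 0.0892.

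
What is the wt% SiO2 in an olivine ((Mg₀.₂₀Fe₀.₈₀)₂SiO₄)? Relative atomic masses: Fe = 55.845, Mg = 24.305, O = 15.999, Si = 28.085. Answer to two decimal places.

Formula mass = 191.155 g/mol.
1 Si → 1.0000 mol SiO2 per formula unit; M(SiO2) = 60.083, so SiO2 mass = 60.083 g.
60.083/191.155 × 100 = 31.43 wt%.

31.43 wt%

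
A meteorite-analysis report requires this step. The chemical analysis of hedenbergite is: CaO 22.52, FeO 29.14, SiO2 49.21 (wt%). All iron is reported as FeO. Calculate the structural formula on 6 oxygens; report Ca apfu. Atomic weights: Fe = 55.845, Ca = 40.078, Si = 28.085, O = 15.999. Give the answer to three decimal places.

0.985 Ca apfu

22.52 wt% CaO ÷ 56.077 g/mol = 0.40159 mol, giving 0.40159 Ca and 0.40159 O.
29.14 wt% FeO ÷ 71.844 g/mol = 0.40560 mol, giving 0.40560 Fe and 0.40560 O.
49.21 wt% SiO2 ÷ 60.083 g/mol = 0.81903 mol, giving 0.81903 Si and 1.63806 O.
Oxygen sums to 2.44525; scaling by 6/2.44525 = 2.45374 puts the formula on 6 O.
Ca: 0.40159 × 2.45374 = 0.985 atoms per formula unit.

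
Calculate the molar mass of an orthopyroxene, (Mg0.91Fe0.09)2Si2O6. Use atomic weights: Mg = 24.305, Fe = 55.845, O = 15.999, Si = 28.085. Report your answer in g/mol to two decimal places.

M = 1.82*24.305 + 0.18*55.845 + 2*28.085 + 6*15.999

206.45 g/mol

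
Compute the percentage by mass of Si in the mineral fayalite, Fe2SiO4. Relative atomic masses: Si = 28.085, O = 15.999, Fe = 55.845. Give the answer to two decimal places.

Molar mass of Fe2SiO4: 2×55.845 + 1×28.085 + 4×15.999 = 203.771 g/mol.
Mass of Si per formula unit: 1 × 28.085 = 28.085 g.
Weight fraction Si = 28.085 / 203.771 = 0.1378.

13.78 weight percent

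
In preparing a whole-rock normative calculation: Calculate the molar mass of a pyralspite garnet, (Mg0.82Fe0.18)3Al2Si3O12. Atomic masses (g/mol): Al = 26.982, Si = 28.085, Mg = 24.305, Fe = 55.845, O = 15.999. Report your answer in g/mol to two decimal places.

420.15 g/mol

The formula mass is the sum 2.46(24.305) + 0.54(55.845) + 2(26.982) + 3(28.085) + 12(15.999).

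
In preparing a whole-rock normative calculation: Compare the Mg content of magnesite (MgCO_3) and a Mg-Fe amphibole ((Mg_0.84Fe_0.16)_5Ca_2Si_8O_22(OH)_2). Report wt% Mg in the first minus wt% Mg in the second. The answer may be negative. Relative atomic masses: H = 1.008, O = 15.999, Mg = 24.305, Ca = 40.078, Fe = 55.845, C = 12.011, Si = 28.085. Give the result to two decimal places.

M(MgCO_3) = 84.313 g/mol, so wt% Mg = 24.305/84.313 × 100 = 28.83%.
M((Mg_0.84Fe_0.16)_5Ca_2Si_8O_22(OH)_2) = 837.585 g/mol, so wt% Mg = 102.081/837.585 × 100 = 12.19%.
28.83 − 12.19 = 16.64 pp.

16.64 percentage points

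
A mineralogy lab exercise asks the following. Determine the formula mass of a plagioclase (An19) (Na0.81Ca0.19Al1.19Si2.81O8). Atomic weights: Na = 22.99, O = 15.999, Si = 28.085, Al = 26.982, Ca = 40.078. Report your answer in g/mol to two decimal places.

265.26 g/mol

M = 0.81*22.99 + 0.19*40.078 + 1.19*26.982 + 2.81*28.085 + 8*15.999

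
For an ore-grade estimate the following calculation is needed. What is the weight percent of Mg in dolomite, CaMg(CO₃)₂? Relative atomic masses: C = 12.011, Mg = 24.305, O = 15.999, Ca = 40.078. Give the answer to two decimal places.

M(CaMg(CO₃)₂) = 184.399 g/mol.
Mg contributes 1 × 24.305 = 24.305 g per mole.
24.305/184.399 = 0.1318 → 13.18%.

13.18 wt%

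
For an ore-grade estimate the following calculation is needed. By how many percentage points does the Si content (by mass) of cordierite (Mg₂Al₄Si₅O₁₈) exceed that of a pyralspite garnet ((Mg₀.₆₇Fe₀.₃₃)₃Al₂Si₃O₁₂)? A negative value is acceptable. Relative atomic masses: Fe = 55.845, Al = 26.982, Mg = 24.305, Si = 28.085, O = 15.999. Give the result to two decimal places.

4.61 percentage points

M(Mg₂Al₄Si₅O₁₈) = 584.945 g/mol, so wt% Si = 140.425/584.945 × 100 = 24.01%.
M((Mg₀.₆₇Fe₀.₃₃)₃Al₂Si₃O₁₂) = 434.347 g/mol, so wt% Si = 84.255/434.347 × 100 = 19.40%.
24.01 − 19.40 = 4.61 pp.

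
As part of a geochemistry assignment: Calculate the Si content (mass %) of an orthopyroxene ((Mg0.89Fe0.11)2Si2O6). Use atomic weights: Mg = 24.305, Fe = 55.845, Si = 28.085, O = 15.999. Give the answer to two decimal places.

Formula mass = 1.78*24.305 + 0.22*55.845 + 2*28.085 + 6*15.999 = 207.713 g/mol, of which 56.170 g is Si.
So Si makes up 56.170/207.713 = 0.2704 of the mass, i.e. 27.04%.

27.04 mass %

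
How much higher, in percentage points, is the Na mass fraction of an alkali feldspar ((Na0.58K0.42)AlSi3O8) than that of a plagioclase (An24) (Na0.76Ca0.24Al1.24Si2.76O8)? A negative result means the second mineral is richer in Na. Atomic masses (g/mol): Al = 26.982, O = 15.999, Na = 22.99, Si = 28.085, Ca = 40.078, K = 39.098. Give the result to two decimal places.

-1.61 percentage points

First mineral: 13.334 g Na in 268.984 g formula = 4.96 wt% Na.
Second mineral: 17.472 g Na in 266.055 g formula = 6.57 wt% Na.
4.96% − 6.57% gives a difference of -1.61 percentage points.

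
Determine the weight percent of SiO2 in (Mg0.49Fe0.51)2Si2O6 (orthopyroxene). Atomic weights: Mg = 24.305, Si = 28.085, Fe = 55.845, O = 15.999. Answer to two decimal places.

51.59 wt%

Formula mass = 232.945 g/mol.
2 Si → 2.0000 mol SiO2 per formula unit; M(SiO2) = 60.083, so SiO2 mass = 120.166 g.
120.166/232.945 × 100 = 51.59 wt%.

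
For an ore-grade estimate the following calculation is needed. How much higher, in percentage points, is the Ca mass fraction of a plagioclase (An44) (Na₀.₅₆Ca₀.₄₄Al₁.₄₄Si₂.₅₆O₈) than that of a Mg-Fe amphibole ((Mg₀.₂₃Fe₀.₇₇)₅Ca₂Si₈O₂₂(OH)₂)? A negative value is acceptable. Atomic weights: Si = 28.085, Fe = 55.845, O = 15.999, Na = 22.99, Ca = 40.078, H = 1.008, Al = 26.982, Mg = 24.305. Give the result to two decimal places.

Ca in Na₀.₅₆Ca₀.₄₄Al₁.₄₄Si₂.₅₆O₈: molar mass 269.252 g/mol; 0.44×40.078 = 17.634 g → 6.55 wt%.
Ca in (Mg₀.₂₃Fe₀.₇₇)₅Ca₂Si₈O₂₂(OH)₂: molar mass 933.782 g/mol; 2×40.078 = 80.156 g → 8.58 wt%.
Difference = 6.55 − 8.58 = -2.03 percentage points.

-2.03 percentage points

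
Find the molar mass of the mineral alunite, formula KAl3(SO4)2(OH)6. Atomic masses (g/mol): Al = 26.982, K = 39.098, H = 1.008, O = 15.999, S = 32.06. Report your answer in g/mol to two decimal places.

414.20 g/mol

The formula mass is the sum 1×39.098 + 3×26.982 + 2×32.06 + 14×15.999 + 6×1.008.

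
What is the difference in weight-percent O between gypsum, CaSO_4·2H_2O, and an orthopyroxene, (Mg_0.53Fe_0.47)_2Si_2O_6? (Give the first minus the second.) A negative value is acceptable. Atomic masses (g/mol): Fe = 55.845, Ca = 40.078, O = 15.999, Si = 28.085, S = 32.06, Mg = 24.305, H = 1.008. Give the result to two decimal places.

14.10 percentage points

First mineral: 95.994 g O in 172.164 g formula = 55.76 wt% O.
Second mineral: 95.994 g O in 230.422 g formula = 41.66 wt% O.
55.76% − 41.66% gives a difference of 14.10 percentage points.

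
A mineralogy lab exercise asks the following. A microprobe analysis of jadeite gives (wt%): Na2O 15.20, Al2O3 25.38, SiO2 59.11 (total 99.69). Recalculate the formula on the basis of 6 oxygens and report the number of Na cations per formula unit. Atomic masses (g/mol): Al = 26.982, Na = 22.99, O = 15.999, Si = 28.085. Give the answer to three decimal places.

0.994 Na apfu

15.20 wt% Na2O ÷ 61.979 g/mol = 0.24524 mol, giving 0.49048 Na and 0.24524 O.
25.38 wt% Al2O3 ÷ 101.961 g/mol = 0.24892 mol, giving 0.49784 Al and 0.74676 O.
59.11 wt% SiO2 ÷ 60.083 g/mol = 0.98381 mol, giving 0.98381 Si and 1.96762 O.
Oxygen sums to 2.95962; scaling by 6/2.95962 = 2.02729 puts the formula on 6 O.
Na: 0.49048 × 2.02729 = 0.994 atoms per formula unit.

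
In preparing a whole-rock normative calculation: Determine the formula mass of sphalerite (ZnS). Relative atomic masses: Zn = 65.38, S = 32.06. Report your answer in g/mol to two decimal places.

Zn: 1 × 65.38 = 65.3800
S: 1 × 32.06 = 32.0600
Summing the contributions gives the formula mass.

97.44 g/mol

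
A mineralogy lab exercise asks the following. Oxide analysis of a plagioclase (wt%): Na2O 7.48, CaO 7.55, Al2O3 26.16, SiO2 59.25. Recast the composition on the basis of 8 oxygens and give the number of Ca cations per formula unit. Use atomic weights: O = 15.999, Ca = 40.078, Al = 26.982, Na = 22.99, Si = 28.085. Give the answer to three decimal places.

0.359 Ca apfu

Na2O (M=61.979): mol = 0.12069; Na = 0.24138, O = 0.12069.
CaO (M=56.077): mol = 0.13464; Ca = 0.13464, O = 0.13464.
Al2O3 (M=101.961): mol = 0.25657; Al = 0.51314, O = 0.76971.
SiO2 (M=60.083): mol = 0.98614; Si = 0.98614, O = 1.97228.
ΣO = 2.99732; factor = 8/ΣO = 2.66905.
Ca apfu = 0.13464 × 2.66905 = 0.359.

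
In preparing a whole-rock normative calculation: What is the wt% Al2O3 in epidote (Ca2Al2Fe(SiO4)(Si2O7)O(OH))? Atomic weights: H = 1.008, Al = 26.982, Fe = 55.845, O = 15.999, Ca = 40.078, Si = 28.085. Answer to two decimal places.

M(Ca2Al2Fe(SiO4)(Si2O7)O(OH)) = 483.215 g/mol; M(Al2O3) = 101.961 g/mol.
Moles Al2O3 per formula unit = 2 Al ÷ 2 = 1.0000.
Al2O3 fraction = (1.0000 × 101.961) / 483.215 = 101.961/483.215 = 0.2110.

21.10 wt%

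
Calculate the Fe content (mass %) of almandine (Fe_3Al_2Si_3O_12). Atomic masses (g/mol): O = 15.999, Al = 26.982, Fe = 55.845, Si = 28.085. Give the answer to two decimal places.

33.66 mass %

Formula mass = 3*55.845 + 2*26.982 + 3*28.085 + 12*15.999 = 497.742 g/mol, of which 167.535 g is Fe.
So Fe makes up 167.535/497.742 = 0.3366 of the mass, i.e. 33.66%.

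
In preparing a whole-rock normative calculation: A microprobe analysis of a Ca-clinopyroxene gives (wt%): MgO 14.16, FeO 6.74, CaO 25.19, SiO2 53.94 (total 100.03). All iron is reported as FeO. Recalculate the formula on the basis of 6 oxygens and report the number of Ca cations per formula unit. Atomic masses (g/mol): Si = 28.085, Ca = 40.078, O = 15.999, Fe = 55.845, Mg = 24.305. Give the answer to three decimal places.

1.002 Ca apfu

MgO: 14.16/40.304 = 0.35133 mol → 0.35133 mol Mg, 0.35133 mol O.
FeO: 6.74/71.844 = 0.09381 mol → 0.09381 mol Fe, 0.09381 mol O.
CaO: 25.19/56.077 = 0.44920 mol → 0.44920 mol Ca, 0.44920 mol O.
SiO2: 53.94/60.083 = 0.89776 mol → 0.89776 mol Si, 1.79552 mol O.
Total oxygen = 2.68986 mol. Normalization factor = 6/2.68986 = 2.23060.
Ca per 6 O = 0.44920 × 2.23060 = 1.002.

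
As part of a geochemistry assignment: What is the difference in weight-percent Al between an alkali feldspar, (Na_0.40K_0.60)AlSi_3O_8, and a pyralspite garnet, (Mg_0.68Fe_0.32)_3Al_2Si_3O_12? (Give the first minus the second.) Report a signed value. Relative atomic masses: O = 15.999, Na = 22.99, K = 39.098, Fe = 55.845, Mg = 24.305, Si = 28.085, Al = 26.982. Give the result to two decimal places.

First mineral: 26.982 g Al in 271.884 g formula = 9.92 wt% Al.
Second mineral: 53.964 g Al in 433.400 g formula = 12.45 wt% Al.
9.92% − 12.45% gives a difference of -2.53 percentage points.

-2.53 percentage points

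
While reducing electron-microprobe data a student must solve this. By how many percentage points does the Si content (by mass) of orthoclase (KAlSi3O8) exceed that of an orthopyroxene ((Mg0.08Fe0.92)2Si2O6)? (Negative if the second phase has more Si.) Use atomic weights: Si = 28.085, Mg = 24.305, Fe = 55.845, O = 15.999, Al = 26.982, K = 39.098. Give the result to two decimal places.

First mineral: 84.255 g Si in 278.327 g formula = 30.27 wt% Si.
Second mineral: 56.170 g Si in 258.808 g formula = 21.70 wt% Si.
30.27% − 21.70% gives a difference of 8.57 percentage points.

8.57 percentage points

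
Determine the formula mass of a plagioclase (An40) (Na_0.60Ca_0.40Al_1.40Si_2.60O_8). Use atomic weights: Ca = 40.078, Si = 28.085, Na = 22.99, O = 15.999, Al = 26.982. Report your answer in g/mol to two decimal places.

268.61 g/mol

Na: 0.60 × 22.99 = 13.7940
Ca: 0.40 × 40.078 = 16.0312
Al: 1.40 × 26.982 = 37.7748
Si: 2.60 × 28.085 = 73.0210
O: 8 × 15.999 = 127.9920
Summing the contributions gives the formula mass.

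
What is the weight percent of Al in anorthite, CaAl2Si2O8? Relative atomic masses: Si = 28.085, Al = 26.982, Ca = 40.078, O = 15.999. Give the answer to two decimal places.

19.40 mass %

Formula mass = 1·40.078 + 2·26.982 + 2·28.085 + 8·15.999 = 278.204 g/mol, of which 53.964 g is Al.
So Al makes up 53.964/278.204 = 0.1940 of the mass, i.e. 19.40%.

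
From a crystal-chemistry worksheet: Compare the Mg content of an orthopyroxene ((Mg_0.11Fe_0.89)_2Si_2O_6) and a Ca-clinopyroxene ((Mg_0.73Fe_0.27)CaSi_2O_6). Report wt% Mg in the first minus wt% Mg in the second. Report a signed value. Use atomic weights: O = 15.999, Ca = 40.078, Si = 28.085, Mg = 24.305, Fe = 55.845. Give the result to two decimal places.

Mg in (Mg_0.11Fe_0.89)_2Si_2O_6: molar mass 256.915 g/mol; 0.22×24.305 = 5.347 g → 2.08 wt%.
Mg in (Mg_0.73Fe_0.27)CaSi_2O_6: molar mass 225.063 g/mol; 0.73×24.305 = 17.743 g → 7.88 wt%.
Difference = 2.08 − 7.88 = -5.80 percentage points.

-5.80 percentage points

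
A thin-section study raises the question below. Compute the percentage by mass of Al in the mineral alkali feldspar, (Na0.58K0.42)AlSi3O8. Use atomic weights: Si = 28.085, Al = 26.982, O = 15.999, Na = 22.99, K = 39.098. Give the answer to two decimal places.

10.03 wt%

Formula mass = 0.58×22.99 + 0.42×39.098 + 1×26.982 + 3×28.085 + 8×15.999 = 268.984 g/mol, of which 26.982 g is Al.
So Al makes up 26.982/268.984 = 0.1003 of the mass, i.e. 10.03%.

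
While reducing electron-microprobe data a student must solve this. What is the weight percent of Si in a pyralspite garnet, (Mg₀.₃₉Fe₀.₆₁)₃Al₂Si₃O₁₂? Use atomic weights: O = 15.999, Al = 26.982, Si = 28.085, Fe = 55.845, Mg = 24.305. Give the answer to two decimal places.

18.28 wt%

Molar mass of (Mg₀.₃₉Fe₀.₆₁)₃Al₂Si₃O₁₂: 1.17·24.305 + 1.83·55.845 + 2·26.982 + 3·28.085 + 12·15.999 = 460.840 g/mol.
Mass of Si per formula unit: 3 × 28.085 = 84.255 g.
Weight fraction Si = 84.255 / 460.840 = 0.1828.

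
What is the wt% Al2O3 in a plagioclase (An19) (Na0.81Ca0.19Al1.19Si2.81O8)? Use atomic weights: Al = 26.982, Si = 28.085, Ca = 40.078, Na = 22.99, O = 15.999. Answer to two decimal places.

Molar mass of Na0.81Ca0.19Al1.19Si2.81O8 = 0.81·22.99 + 0.19·40.078 + 1.19·26.982 + 2.81·28.085 + 8·15.999 = 265.256 g/mol.
Each formula unit contains 1.19 Al, equivalent to 1.19/2 = 0.5950 mol Al2O3.
M(Al2O3) = 2×26.982 + 3×15.999 = 101.961 g/mol.
Mass of Al2O3 per formula unit = 0.5950 × 101.961 = 60.667 g.
Al2O3 wt% = 60.667 / 265.256 × 100 = 22.87%.

22.87 wt%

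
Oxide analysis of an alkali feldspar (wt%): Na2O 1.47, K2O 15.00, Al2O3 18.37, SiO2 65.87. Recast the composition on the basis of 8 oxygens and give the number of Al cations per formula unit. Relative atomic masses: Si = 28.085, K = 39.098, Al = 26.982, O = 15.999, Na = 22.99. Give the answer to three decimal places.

Na2O (M=61.979): mol = 0.02372; Na = 0.04744, O = 0.02372.
K2O (M=94.195): mol = 0.15924; K = 0.31848, O = 0.15924.
Al2O3 (M=101.961): mol = 0.18017; Al = 0.36034, O = 0.54051.
SiO2 (M=60.083): mol = 1.09632; Si = 1.09632, O = 2.19264.
ΣO = 2.91611; factor = 8/ΣO = 2.74338.
Al apfu = 0.36034 × 2.74338 = 0.989.

0.989 Al apfu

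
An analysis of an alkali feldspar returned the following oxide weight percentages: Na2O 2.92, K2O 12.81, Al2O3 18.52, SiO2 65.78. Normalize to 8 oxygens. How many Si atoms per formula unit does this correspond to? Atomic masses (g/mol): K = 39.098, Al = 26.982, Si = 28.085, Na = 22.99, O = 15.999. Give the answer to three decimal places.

Na2O: 2.92/61.979 = 0.04711 mol → 0.09422 mol Na, 0.04711 mol O.
K2O: 12.81/94.195 = 0.13599 mol → 0.27198 mol K, 0.13599 mol O.
Al2O3: 18.52/101.961 = 0.18164 mol → 0.36328 mol Al, 0.54492 mol O.
SiO2: 65.78/60.083 = 1.09482 mol → 1.09482 mol Si, 2.18964 mol O.
Total oxygen = 2.91766 mol. Normalization factor = 8/2.91766 = 2.74192.
Si per 8 O = 1.09482 × 2.74192 = 3.002.

3.002 Si apfu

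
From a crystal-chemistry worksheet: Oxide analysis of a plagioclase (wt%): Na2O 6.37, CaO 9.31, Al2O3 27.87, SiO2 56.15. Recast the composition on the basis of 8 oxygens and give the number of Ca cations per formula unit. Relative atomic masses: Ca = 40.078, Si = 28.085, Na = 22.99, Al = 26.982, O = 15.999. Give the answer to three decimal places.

Na2O: 6.37/61.979 = 0.10278 mol → 0.20556 mol Na, 0.10278 mol O.
CaO: 9.31/56.077 = 0.16602 mol → 0.16602 mol Ca, 0.16602 mol O.
Al2O3: 27.87/101.961 = 0.27334 mol → 0.54668 mol Al, 0.82002 mol O.
SiO2: 56.15/60.083 = 0.93454 mol → 0.93454 mol Si, 1.86908 mol O.
Total oxygen = 2.95790 mol. Normalization factor = 8/2.95790 = 2.70462.
Ca per 8 O = 0.16602 × 2.70462 = 0.449.

0.449 Ca apfu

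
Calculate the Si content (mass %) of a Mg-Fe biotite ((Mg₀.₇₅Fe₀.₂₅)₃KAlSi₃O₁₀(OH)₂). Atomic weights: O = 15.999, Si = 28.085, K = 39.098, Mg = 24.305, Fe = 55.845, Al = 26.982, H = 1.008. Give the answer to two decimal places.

Molar mass of (Mg₀.₇₅Fe₀.₂₅)₃KAlSi₃O₁₀(OH)₂: 2.25·24.305 + 0.75·55.845 + 1·39.098 + 1·26.982 + 3·28.085 + 12·15.999 + 2·1.008 = 440.909 g/mol.
Mass of Si per formula unit: 3 × 28.085 = 84.255 g.
Weight fraction Si = 84.255 / 440.909 = 0.1911.

19.11 mass %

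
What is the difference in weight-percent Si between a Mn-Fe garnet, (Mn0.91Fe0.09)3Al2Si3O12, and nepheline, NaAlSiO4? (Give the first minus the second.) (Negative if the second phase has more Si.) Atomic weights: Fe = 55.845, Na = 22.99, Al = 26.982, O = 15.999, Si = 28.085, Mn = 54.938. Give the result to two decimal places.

M((Mn0.91Fe0.09)3Al2Si3O12) = 495.266 g/mol, so wt% Si = 84.255/495.266 × 100 = 17.01%.
M(NaAlSiO4) = 142.053 g/mol, so wt% Si = 28.085/142.053 × 100 = 19.77%.
17.01 − 19.77 = -2.76 pp.

-2.76 percentage points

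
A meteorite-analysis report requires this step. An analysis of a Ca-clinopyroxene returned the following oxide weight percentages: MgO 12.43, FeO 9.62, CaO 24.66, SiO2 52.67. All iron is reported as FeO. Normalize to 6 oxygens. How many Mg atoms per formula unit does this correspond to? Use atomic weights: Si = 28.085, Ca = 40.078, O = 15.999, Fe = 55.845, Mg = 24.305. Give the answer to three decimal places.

MgO (M=40.304): mol = 0.30841; Mg = 0.30841, O = 0.30841.
FeO (M=71.844): mol = 0.13390; Fe = 0.13390, O = 0.13390.
CaO (M=56.077): mol = 0.43975; Ca = 0.43975, O = 0.43975.
SiO2 (M=60.083): mol = 0.87662; Si = 0.87662, O = 1.75324.
ΣO = 2.63530; factor = 6/ΣO = 2.27678.
Mg apfu = 0.30841 × 2.27678 = 0.702.

0.702 Mg apfu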